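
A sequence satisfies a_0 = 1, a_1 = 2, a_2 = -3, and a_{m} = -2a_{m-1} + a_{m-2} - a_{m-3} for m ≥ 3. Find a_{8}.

The ordinary generating function has denominator 1 + 2x - x^2 + x^3.
Iterating the recurrence: a_0,…,a_{8} = 1, 2, -3, 7, -19, 48, -122, 311, -792.

-792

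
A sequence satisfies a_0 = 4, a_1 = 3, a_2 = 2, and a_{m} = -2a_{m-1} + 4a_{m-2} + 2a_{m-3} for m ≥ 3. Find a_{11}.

76352

The ordinary generating function has denominator 1 + 2t - 4t^2 - 2t^3.
Iterating the recurrence: a_0,…,a_{11} = 4, 3, 2, 16, -18, 104, -248, 876, -2536, 8080, -24552, 76352.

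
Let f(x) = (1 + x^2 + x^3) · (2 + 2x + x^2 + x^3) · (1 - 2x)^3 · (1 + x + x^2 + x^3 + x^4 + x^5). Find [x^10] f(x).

(1 + x^2 + x^3) has coefficients 1,0,1,1 for degrees 0…3.
(2 + 2x + x^2 + x^3) has coefficients 2,2,1,1,0,0,0,0,0,0,0 for degrees 0…10.
Multiplying by (1 - 2x)^3 gives running coefficients 2,-10,13,3,-10,4,-8,0,0,0,0 for degrees 0…10.
Finally multiplying by (1 + x + x^2 + x^3 + x^4 + x^5), the product of all factors after the first has coefficients 2,-8,5,8,-2,2,-8,2,-11,-14,-4 for degrees 0…10.
[x^10] = 1·(-4) + 1·(-11) + 1·2 = -13.

-13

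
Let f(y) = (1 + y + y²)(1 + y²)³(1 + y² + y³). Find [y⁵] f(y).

(1 + y + y²) has coefficients 1,1,1 for degrees 0…2.
(1 + y²)³ has coefficients 1,0,3,0,3,0 for degrees 0…5.
Finally multiplying by (1 + y² + y³), the product of all factors after the first has coefficients 1,0,4,1,6,3 for degrees 0…5.
[y⁵] = 1·3 + 1·6 + 1·1 = 10.

10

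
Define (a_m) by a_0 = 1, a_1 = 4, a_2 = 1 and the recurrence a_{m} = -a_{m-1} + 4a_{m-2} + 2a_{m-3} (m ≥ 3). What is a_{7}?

351

The ordinary generating function has denominator 1 + q - 4q^2 - 2q^3.
Iterating the recurrence: a_0,…,a_{7} = 1, 4, 1, 17, -5, 75, -61, 351.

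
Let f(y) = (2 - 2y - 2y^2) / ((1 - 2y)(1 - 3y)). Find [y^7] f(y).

The denominator gives the recurrence a_n = 5a_(n−1) − 6a_(n−2) for n ≥ 3; the numerator fixes a_0 = 2, a_1 = 8, a_2 = 26.
Iterating: 2, 8, 26, 82, 254, 778, 2366, 7162, so a_7 = 7162.

7162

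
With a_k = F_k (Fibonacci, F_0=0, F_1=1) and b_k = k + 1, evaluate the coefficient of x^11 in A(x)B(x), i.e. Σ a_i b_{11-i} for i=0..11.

The convolution is the t^11 coefficient of A(t)B(t).
Σ = 0·12 + 1·11 + 1·10 + 2·9 + 3·8 + 5·7 + 8·6 + 13·5 + 21·4 + 34·3 + 55·2 + 89·1 = 596.

596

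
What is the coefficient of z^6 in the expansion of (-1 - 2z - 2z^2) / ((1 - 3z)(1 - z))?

The denominator gives the recurrence a_n = 4a_(n−1) − 3a_(n−2) for n ≥ 3; the numerator fixes a_0 = -1, a_1 = -6, a_2 = -23.
Iterating: -1, -6, -23, -74, -227, -686, -2063, so a_6 = -2063.

-2063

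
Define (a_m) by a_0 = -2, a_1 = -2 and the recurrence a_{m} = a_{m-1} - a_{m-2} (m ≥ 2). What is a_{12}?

The ordinary generating function has denominator 1 - y + y^2.
Iterating the recurrence: a_0,…,a_{12} = -2, -2, 0, 2, 2, 0, -2, -2, 0, 2, 2, 0, -2.

-2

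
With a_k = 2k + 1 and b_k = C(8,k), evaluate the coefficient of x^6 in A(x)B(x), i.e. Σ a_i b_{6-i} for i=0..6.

1291

Write out a_i and b_{6-i} for i = 0,…,6 and sum the products.
Σ = 1·28 + 3·56 + 5·70 + 7·56 + 9·28 + 11·8 + 13·1 = 1291.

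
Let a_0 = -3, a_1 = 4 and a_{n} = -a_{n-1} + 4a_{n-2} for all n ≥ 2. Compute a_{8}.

-3936

The ordinary generating function has denominator 1 + y - 4y^2.
Iterating the recurrence: a_0,…,a_{8} = -3, 4, -16, 32, -96, 224, -608, 1504, -3936.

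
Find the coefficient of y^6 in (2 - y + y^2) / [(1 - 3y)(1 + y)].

973

The denominator gives the recurrence a_n = 2a_(n−1) + 3a_(n−2) for n ≥ 3; the numerator fixes a_0 = 2, a_1 = 3, a_2 = 13.
Iterating: 2, 3, 13, 35, 109, 323, 973, so a_6 = 973.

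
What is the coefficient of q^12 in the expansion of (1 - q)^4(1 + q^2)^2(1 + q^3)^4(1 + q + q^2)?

17

(1 - q)^4 has coefficients 1,-4,6,-4,1 for degrees 0…4.
(1 + q^2)^2 has coefficients 1,0,2,0,1,0,0,0,0,0,0,0,0 for degrees 0…12.
Multiplying by (1 + q^3)^4 gives running coefficients 1,0,2,4,1,8,6,4,12,4,6,8,1 for degrees 0…12.
Finally multiplying by (1 + q + q^2), the product of all factors after the first has coefficients 1,1,3,6,7,13,15,18,22,20,22,18,15 for degrees 0…12.
[q^12] = 1·15 − 4·18 + 6·22 − 4·20 + 1·22 = 17.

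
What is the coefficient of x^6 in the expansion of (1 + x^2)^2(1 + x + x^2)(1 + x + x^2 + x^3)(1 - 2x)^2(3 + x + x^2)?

23

(1 + x^2)^2 has coefficients 1,0,2,0,1 for degrees 0…4.
(1 + x + x^2) has coefficients 1,1,1,0,0,0,0 for degrees 0…6.
Multiplying by (1 + x + x^2 + x^3) gives running coefficients 1,2,3,3,2,1,0 for degrees 0…6.
Multiplying by (1 - 2x)^2 gives running coefficients 1,-2,-1,-1,2,5,4 for degrees 0…6.
Finally multiplying by (3 + x + x^2), the product of all factors after the first has coefficients 3,-5,-4,-6,4,16,19 for degrees 0…6.
[x^6] = 1·19 + 2·4 + 1·(-4) = 23.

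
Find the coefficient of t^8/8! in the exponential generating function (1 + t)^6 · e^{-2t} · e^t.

-887

The EGF product rule gives c_8 = Σ_{k_1+k_2+k_3=8} C(8; k_1,k_2,k_3) · ∏ g_i(k_i), where (1+t)^6 gives the falling factorial (6)_k; e^{-2t} gives (-2)^k; e^t gives (1)^k.
g_1(k) for k = 0…8: 1, 6, 30, 120, 360, 720, 720, 0, 0.
g_2(k) for k = 0…8: 1, -2, 4, -8, 16, -32, 64, -128, 256.
g_3(k) for k = 0…8: 1, 1, 1, 1, 1, 1, 1, 1, 1.
First combine the last two factors: h(k) = Σ_j C(k,j)·g_2(j)·g_3(k−j) for k = 0…8: 1, -1, 1, -1, 1, -1, 1, -1, 1.
c_8 = Σ_k C(8,k)·g_1(k)·h(8−k) = 1·1·1 + 8·6·(-1) + 28·30·1 + 56·120·(-1) + 70·360·1 + 56·720·(-1) + 28·720·1 = 1 − 48 + 840 − 6720 + 25200 − 40320 + 20160 = -887.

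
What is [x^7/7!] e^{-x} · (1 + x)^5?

34

The EGF product rule gives c_7 = Σ_{k_1+k_2=7} C(7; k_1,k_2) · ∏ g_i(k_i), where e^{-x} gives (-1)^k; (1+x)^5 gives the falling factorial (5)_k.
g_1(k) for k = 0…7: 1, -1, 1, -1, 1, -1, 1, -1.
g_2(k) for k = 0…7: 1, 5, 20, 60, 120, 120, 0, 0.
c_7 = Σ_k C(7,k)·g_1(k)·g_2(7−k) = 21·1·120 + 35·(-1)·120 + 35·1·60 + 21·(-1)·20 + 7·1·5 + 1·(-1)·1 = 2520 − 4200 + 2100 − 420 + 35 − 1 = 34.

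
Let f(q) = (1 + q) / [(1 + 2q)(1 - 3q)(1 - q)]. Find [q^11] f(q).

Partial fractions give a closed form: a_n = (2/15)·(-2)^n + (6/5)·3^n + (-1/3)·1^n.
At n = 11: a_11 = 212303.

212303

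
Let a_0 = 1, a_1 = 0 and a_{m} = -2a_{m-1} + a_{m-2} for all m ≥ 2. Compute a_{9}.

The ordinary generating function has denominator 1 + 2x - x^2.
Iterating the recurrence: a_0,…,a_{9} = 1, 0, 1, -2, 5, -12, 29, -70, 169, -408.

-408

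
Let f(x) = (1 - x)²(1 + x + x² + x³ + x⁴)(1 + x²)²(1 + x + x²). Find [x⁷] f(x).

-3

(1 - x)² has coefficients 1,-2,1 for degrees 0…2.
(1 + x + x² + x³ + x⁴) has coefficients 1,1,1,1,1,0,0,0 for degrees 0…7.
Multiplying by (1 + x²)² gives running coefficients 1,1,3,3,4,3,3,1 for degrees 0…7.
Finally multiplying by (1 + x + x²), the product of all factors after the first has coefficients 1,2,5,7,10,10,10,7 for degrees 0…7.
[x⁷] = 1·7 − 2·10 + 1·10 = -3.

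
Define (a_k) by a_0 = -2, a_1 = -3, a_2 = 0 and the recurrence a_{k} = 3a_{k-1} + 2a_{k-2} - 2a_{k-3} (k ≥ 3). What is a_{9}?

The ordinary generating function has denominator 1 - 3t - 2t^2 + 2t^3.
Iterating the recurrence: a_0,…,a_{9} = -2, -3, 0, -2, 0, -4, -8, -32, -104, -360.

-360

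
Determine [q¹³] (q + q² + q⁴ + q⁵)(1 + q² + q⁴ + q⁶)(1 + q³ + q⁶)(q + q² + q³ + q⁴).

17

(q + q² + q⁴ + q⁵) has coefficients 0,1,1,0,1,1 for degrees 0…5.
(1 + q² + q⁴ + q⁶) has coefficients 1,0,1,0,1,0,1,0,0,0,0,0,0,0 for degrees 0…13.
Multiplying by (1 + q³ + q⁶) gives running coefficients 1,0,1,1,1,1,2,1,1,1,1,0,1,0 for degrees 0…13.
Finally multiplying by (q + q² + q³ + q⁴), the product of all factors after the first has coefficients 0,1,1,2,3,3,4,5,5,5,5,4,3,3 for degrees 0…13.
[q¹³] = 1·3 + 1·4 + 1·5 + 1·5 = 17.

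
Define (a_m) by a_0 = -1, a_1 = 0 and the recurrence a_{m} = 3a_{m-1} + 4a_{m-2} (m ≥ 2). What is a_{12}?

The ordinary generating function has denominator 1 - 3z - 4z^2.
Iterating the recurrence: a_0,…,a_{12} = -1, 0, -4, -12, -52, -204, -820, -3276, -13108, -52428, -209716, -838860, -3355444.

-3355444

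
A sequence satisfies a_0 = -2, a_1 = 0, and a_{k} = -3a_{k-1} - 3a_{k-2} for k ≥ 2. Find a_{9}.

The ordinary generating function has denominator 1 + 3x + 3x^2.
Iterating the recurrence: a_0,…,a_{9} = -2, 0, 6, -18, 36, -54, 54, 0, -162, 486.

486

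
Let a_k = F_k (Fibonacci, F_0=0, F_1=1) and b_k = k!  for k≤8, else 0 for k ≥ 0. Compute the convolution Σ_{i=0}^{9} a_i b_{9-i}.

Write out a_i and b_{9-i} for i = 0,…,9 and sum the products.
Σ = 0·0 + 1·40320 + 1·5040 + 2·720 + 3·120 + 5·24 + 8·6 + 13·2 + 21·1 + 34·1 = 47409.

47409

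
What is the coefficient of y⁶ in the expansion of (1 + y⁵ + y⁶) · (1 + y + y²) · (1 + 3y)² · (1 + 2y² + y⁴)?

(1 + y⁵ + y⁶) has coefficients 1,0,0,0,0,1,1 for degrees 0…6.
(1 + y + y²) has coefficients 1,1,1,0,0,0,0 for degrees 0…6.
Multiplying by (1 + 3y)² gives running coefficients 1,7,16,15,9,0,0 for degrees 0…6.
Finally multiplying by (1 + 2y² + y⁴), the product of all factors after the first has coefficients 1,7,18,29,42,37,34 for degrees 0…6.
[y⁶] = 1·34 + 1·7 + 1·1 = 42.

42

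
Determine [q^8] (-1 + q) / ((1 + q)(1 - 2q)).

Partial fractions give a closed form: a_n = (-2/3)·(-1)^n + (-1/3)·2^n.
At n = 8: a_8 = -86.

-86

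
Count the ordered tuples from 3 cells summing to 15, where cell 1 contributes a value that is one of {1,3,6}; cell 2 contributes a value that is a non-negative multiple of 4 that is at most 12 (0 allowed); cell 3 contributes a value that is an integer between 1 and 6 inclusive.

5

The generating function for the choices is (x + x^3 + x^6)·(1 + x^4 + x^8 + x^12)·(x + x^2 + x^3 + x^4 + x^5 + x^6); the count is [x^15].
(x + x^3 + x^6) has coefficients 0,1,0,1,0,0,1 for degrees 0…6.
(1 + x^4 + x^8 + x^12) has coefficients 1,0,0,0,1,0,0,0,1,0,0,0,1,0,0,0 for degrees 0…15.
Finally multiplying by (x + x^2 + x^3 + x^4 + x^5 + x^6), the product of all factors after the first has coefficients 0,1,1,1,1,2,2,1,1,2,2,1,1,2,2,1 for degrees 0…15.
[x^15] = 1·2 + 1·1 + 1·2 = 5.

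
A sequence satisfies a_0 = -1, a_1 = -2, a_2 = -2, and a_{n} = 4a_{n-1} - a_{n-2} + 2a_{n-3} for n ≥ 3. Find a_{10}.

-114998

The ordinary generating function has denominator 1 - 4x + x^2 - 2x^3.
Iterating the recurrence: a_0,…,a_{10} = -1, -2, -2, -8, -34, -132, -510, -1976, -7658, -29676, -114998.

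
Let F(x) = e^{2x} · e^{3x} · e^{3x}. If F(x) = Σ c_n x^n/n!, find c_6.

262144

The EGF product rule gives c_6 = Σ_{k_1+k_2+k_3=6} C(6; k_1,k_2,k_3) · ∏ g_i(k_i), where e^{2x} gives (2)^k; e^{3x} gives (3)^k; e^{3x} gives (3)^k.
g_1(k) for k = 0…6: 1, 2, 4, 8, 16, 32, 64.
g_2(k) for k = 0…6: 1, 3, 9, 27, 81, 243, 729.
g_3(k) for k = 0…6: 1, 3, 9, 27, 81, 243, 729.
First combine the last two factors: h(k) = Σ_j C(k,j)·g_2(j)·g_3(k−j) for k = 0…6: 1, 6, 36, 216, 1296, 7776, 46656.
c_6 = Σ_k C(6,k)·g_1(k)·h(6−k) = 1·1·46656 + 6·2·7776 + 15·4·1296 + 20·8·216 + 15·16·36 + 6·32·6 + 1·64·1 = 46656 + 93312 + 77760 + 34560 + 8640 + 1152 + 64 = 262144.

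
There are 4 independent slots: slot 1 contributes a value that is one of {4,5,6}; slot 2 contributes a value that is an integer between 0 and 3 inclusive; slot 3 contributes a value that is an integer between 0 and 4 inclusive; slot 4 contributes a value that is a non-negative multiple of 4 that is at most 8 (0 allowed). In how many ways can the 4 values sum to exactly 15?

15

The generating function for the choices is (x^4 + x^5 + x^6)·(1 + x + x^2 + x^3)·(1 + x + x^2 + x^3 + x^4)·(1 + x^4 + x^8); the count is [x^15].
(x^4 + x^5 + x^6) has coefficients 0,0,0,0,1,1,1 for degrees 0…6.
(1 + x + x^2 + x^3) has coefficients 1,1,1,1,0,0,0,0,0,0,0,0,0,0,0,0 for degrees 0…15.
Multiplying by (1 + x + x^2 + x^3 + x^4) gives running coefficients 1,2,3,4,4,3,2,1,0,0,0,0,0,0,0,0 for degrees 0…15.
Finally multiplying by (1 + x^4 + x^8), the product of all factors after the first has coefficients 1,2,3,4,5,5,5,5,5,5,5,5,4,3,2,1 for degrees 0…15.
[x^15] = 1·5 + 1·5 + 1·5 = 15.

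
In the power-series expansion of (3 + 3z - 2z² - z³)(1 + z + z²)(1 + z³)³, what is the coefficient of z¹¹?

1

(3 + 3z - 2z² - z³) has coefficients 3,3,-2,-1 for degrees 0…3.
(1 + z + z²) has coefficients 1,1,1,0,0,0,0,0,0,0,0,0 for degrees 0…11.
Finally multiplying by (1 + z³)³, the product of all factors after the first has coefficients 1,1,1,3,3,3,3,3,3,1,1,1 for degrees 0…11.
[z¹¹] = 3·1 + 3·1 − 2·1 − 1·3 = 1.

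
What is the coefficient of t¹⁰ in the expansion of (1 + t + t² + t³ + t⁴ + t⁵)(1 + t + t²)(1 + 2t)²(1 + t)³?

69

(1 + t + t² + t³ + t⁴ + t⁵) has coefficients 1,1,1,1,1,1 for degrees 0…5.
(1 + t + t²) has coefficients 1,1,1,0,0,0,0,0,0,0,0 for degrees 0…10.
Multiplying by (1 + 2t)² gives running coefficients 1,5,9,8,4,0,0,0,0,0,0 for degrees 0…10.
Finally multiplying by (1 + t)³, the product of all factors after the first has coefficients 1,8,27,51,60,45,20,4,0,0,0 for degrees 0…10.
[t¹⁰] = 1·0 + 1·0 + 1·0 + 1·4 + 1·20 + 1·45 = 69.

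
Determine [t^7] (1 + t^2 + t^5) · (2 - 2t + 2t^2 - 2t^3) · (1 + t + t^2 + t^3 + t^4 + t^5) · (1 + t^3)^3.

8

(1 + t^2 + t^5) has coefficients 1,0,1,0,0,1 for degrees 0…5.
(2 - 2t + 2t^2 - 2t^3) has coefficients 2,-2,2,-2,0,0,0,0 for degrees 0…7.
Multiplying by (1 + t + t^2 + t^3 + t^4 + t^5) gives running coefficients 2,0,2,0,0,0,-2,0 for degrees 0…7.
Finally multiplying by (1 + t^3)^3, the product of all factors after the first has coefficients 2,0,2,6,0,6,4,0 for degrees 0…7.
[t^7] = 1·0 + 1·6 + 1·2 = 8.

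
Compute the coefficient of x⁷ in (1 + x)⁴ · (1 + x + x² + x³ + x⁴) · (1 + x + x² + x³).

(1 + x)⁴ has coefficients 1,4,6,4,1 for degrees 0…4.
(1 + x + x² + x³ + x⁴) has coefficients 1,1,1,1,1,0,0,0 for degrees 0…7.
Finally multiplying by (1 + x + x² + x³), the product of all factors after the first has coefficients 1,2,3,4,4,3,2,1 for degrees 0…7.
[x⁷] = 1·1 + 4·2 + 6·3 + 4·4 + 1·4 = 47.

47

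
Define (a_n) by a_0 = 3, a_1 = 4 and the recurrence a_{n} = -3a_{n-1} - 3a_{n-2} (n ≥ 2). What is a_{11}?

-3159

The ordinary generating function has denominator 1 + 3y + 3y^2.
Iterating the recurrence: a_0,…,a_{11} = 3, 4, -21, 51, -90, 117, -81, -108, 567, -1377, 2430, -3159.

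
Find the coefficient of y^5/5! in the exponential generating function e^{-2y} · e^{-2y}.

The EGF product rule gives c_5 = Σ_{k_1+k_2=5} C(5; k_1,k_2) · ∏ g_i(k_i), where e^{-2y} gives (-2)^k; e^{-2y} gives (-2)^k.
g_1(k) for k = 0…5: 1, -2, 4, -8, 16, -32.
g_2(k) for k = 0…5: 1, -2, 4, -8, 16, -32.
c_5 = Σ_k C(5,k)·g_1(k)·g_2(5−k) = 1·1·(-32) + 5·(-2)·16 + 10·4·(-8) + 10·(-8)·4 + 5·16·(-2) + 1·(-32)·1 = −32 − 160 − 320 − 320 − 160 − 32 = -1024.

-1024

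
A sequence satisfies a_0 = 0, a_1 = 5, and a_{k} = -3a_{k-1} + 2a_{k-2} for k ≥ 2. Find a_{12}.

The ordinary generating function has denominator 1 + 3y - 2y^2.
Iterating the recurrence: a_0,…,a_{12} = 0, 5, -15, 55, -195, 695, -2475, 8815, -31395, 111815, -398235, 1418335, -5051475.

-5051475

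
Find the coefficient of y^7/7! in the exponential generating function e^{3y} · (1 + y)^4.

The EGF product rule gives c_7 = Σ_{k_1+k_2=7} C(7; k_1,k_2) · ∏ g_i(k_i), where e^{3y} gives (3)^k; (1+y)^4 gives the falling factorial (4)_k.
g_1(k) for k = 0…7: 1, 3, 9, 27, 81, 243, 729, 2187.
g_2(k) for k = 0…7: 1, 4, 12, 24, 24, 0, 0, 0.
c_7 = Σ_k C(7,k)·g_1(k)·g_2(7−k) = 35·27·24 + 35·81·24 + 21·243·12 + 7·729·4 + 1·2187·1 = 22680 + 68040 + 61236 + 20412 + 2187 = 174555.

174555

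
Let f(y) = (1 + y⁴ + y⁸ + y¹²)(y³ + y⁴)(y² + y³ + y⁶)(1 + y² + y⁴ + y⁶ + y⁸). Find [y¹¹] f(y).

(1 + y⁴ + y⁸ + y¹²) has coefficients 1,0,0,0,1,0,0,0,1,0,0,0 for degrees 0…11.
(y³ + y⁴) has coefficients 0,0,0,1,1,0,0,0,0,0,0,0 for degrees 0…11.
Multiplying by (y² + y³ + y⁶) gives running coefficients 0,0,0,0,0,1,2,1,0,1,1,0 for degrees 0…11.
Finally multiplying by (1 + y² + y⁴ + y⁶ + y⁸), the product of all factors after the first has coefficients 0,0,0,0,0,1,2,2,2,3,3,3 for degrees 0…11.
[y¹¹] = 1·3 + 1·2 + 1·0 = 5.

5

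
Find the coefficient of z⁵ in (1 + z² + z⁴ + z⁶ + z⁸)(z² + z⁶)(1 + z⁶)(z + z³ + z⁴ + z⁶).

2

(1 + z² + z⁴ + z⁶ + z⁸) has coefficients 1,0,1,0,1,0 for degrees 0…5.
(z² + z⁶) has coefficients 0,0,1,0,0,0 for degrees 0…5.
Multiplying by (1 + z⁶) gives running coefficients 0,0,1,0,0,0 for degrees 0…5.
Finally multiplying by (z + z³ + z⁴ + z⁶), the product of all factors after the first has coefficients 0,0,0,1,0,1 for degrees 0…5.
[z⁵] = 1·1 + 1·1 + 1·0 = 2.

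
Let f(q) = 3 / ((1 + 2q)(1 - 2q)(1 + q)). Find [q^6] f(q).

The denominator gives the recurrence a_n = −a_(n−1) + 4a_(n−2) + 4a_(n−3) for n ≥ 3; the numerator fixes a_0 = 3, a_1 = -3, a_2 = 15.
Iterating: 3, -3, 15, -15, 63, -63, 255, so a_6 = 255.

255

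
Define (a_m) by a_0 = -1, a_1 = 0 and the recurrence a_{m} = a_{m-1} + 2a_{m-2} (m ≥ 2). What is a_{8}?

The ordinary generating function has denominator 1 - t - 2t^2.
Iterating the recurrence: a_0,…,a_{8} = -1, 0, -2, -2, -6, -10, -22, -42, -86.

-86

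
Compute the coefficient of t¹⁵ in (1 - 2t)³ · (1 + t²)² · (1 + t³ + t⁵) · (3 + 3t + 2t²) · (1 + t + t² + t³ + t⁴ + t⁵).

-107

(1 - 2t)³ has coefficients 1,-6,12,-8 for degrees 0…3.
(1 + t²)² has coefficients 1,0,2,0,1,0,0,0,0,0,0,0,0,0,0,0 for degrees 0…15.
Multiplying by (1 + t³ + t⁵) gives running coefficients 1,0,2,1,1,3,0,3,0,1,0,0,0,0,0,0 for degrees 0…15.
Multiplying by (3 + 3t + 2t²) gives running coefficients 3,3,8,9,10,14,11,15,9,9,3,2,0,0,0,0 for degrees 0…15.
Finally multiplying by (1 + t + t² + t³ + t⁴ + t⁵), the product of all factors after the first has coefficients 3,6,14,23,33,47,55,67,68,68,61,49,38,23,14,5 for degrees 0…15.
[t¹⁵] = 1·5 − 6·14 + 12·23 − 8·38 = -107.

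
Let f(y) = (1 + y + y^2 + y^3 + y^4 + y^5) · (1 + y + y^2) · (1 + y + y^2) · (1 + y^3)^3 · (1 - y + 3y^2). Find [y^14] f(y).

(1 + y + y^2 + y^3 + y^4 + y^5) has coefficients 1,1,1,1,1,1 for degrees 0…5.
(1 + y + y^2) has coefficients 1,1,1,0,0,0,0,0,0,0,0,0,0,0,0 for degrees 0…14.
Multiplying by (1 + y + y^2) gives running coefficients 1,2,3,2,1,0,0,0,0,0,0,0,0,0,0 for degrees 0…14.
Multiplying by (1 + y^3)^3 gives running coefficients 1,2,3,5,7,9,9,9,9,7,5,3,2,1,0 for degrees 0…14.
Finally multiplying by (1 - y + 3y^2), the product of all factors after the first has coefficients 1,1,4,8,11,17,21,27,27,25,25,19,14,8,5 for degrees 0…14.
[y^14] = 1·5 + 1·8 + 1·14 + 1·19 + 1·25 + 1·25 = 96.

96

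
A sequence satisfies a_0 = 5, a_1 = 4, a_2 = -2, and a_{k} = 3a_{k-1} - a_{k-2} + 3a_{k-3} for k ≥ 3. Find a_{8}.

1973

The ordinary generating function has denominator 1 - 3q + q^2 - 3q^3.
Iterating the recurrence: a_0,…,a_{8} = 5, 4, -2, 5, 29, 76, 214, 653, 1973.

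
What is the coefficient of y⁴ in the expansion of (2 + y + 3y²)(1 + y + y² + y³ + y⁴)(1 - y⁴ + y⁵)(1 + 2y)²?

52

(2 + y + 3y²) has coefficients 2,1,3 for degrees 0…2.
(1 + y + y² + y³ + y⁴) has coefficients 1,1,1,1,1 for degrees 0…4.
Multiplying by (1 - y⁴ + y⁵) gives running coefficients 1,1,1,1,0 for degrees 0…4.
Finally multiplying by (1 + 2y)², the product of all factors after the first has coefficients 1,5,9,9,8 for degrees 0…4.
[y⁴] = 2·8 + 1·9 + 3·9 = 52.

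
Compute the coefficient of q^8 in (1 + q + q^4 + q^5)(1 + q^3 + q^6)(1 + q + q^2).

(1 + q + q^4 + q^5) has coefficients 1,1,0,0,1,1 for degrees 0…5.
(1 + q^3 + q^6) has coefficients 1,0,0,1,0,0,1,0,0 for degrees 0…8.
Finally multiplying by (1 + q + q^2), the product of all factors after the first has coefficients 1,1,1,1,1,1,1,1,1 for degrees 0…8.
[q^8] = 1·1 + 1·1 + 1·1 + 1·1 = 4.

4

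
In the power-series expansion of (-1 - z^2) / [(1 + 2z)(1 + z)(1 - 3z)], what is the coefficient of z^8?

Partial fractions give a closed form: a_n = (-1)·(-2)^n + (1/2)·(-1)^n + (-1/2)·3^n.
At n = 8: a_8 = -3536.

-3536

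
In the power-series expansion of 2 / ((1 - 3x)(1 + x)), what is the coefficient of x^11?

265720

Partial fractions give a closed form: a_n = (3/2)·3^n + (1/2)·(-1)^n.
At n = 11: a_11 = 265720.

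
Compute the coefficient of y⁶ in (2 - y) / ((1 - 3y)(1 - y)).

Partial fractions give a closed form: a_n = (5/2)·3^n + (-1/2)·1^n.
At n = 6: a_6 = 1822.

1822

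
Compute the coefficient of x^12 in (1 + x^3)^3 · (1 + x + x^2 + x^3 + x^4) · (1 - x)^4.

(1 + x^3)^3 has coefficients 1,0,0,3,0,0,3,0,0,1 for degrees 0…9.
(1 + x + x^2 + x^3 + x^4) has coefficients 1,1,1,1,1,0,0,0,0,0,0,0,0 for degrees 0…12.
Finally multiplying by (1 - x)^4, the product of all factors after the first has coefficients 1,-3,3,-1,0,-1,3,-3,1,0,0,0,0 for degrees 0…12.
[x^12] = 1·0 + 3·0 + 3·3 + 1·(-1) = 8.

8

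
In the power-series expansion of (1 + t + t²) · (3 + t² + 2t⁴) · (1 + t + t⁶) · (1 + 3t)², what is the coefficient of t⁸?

(1 + t + t²) has coefficients 1,1,1 for degrees 0…2.
(3 + t² + 2t⁴) has coefficients 3,0,1,0,2,0,0,0,0 for degrees 0…8.
Multiplying by (1 + t + t⁶) gives running coefficients 3,3,1,1,2,2,3,0,1 for degrees 0…8.
Finally multiplying by (1 + 3t)², the product of all factors after the first has coefficients 3,21,46,34,17,23,33,36,28 for degrees 0…8.
[t⁸] = 1·28 + 1·36 + 1·33 = 97.

97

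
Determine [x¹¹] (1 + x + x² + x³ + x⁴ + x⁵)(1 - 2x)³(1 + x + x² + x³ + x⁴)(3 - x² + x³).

-13

(1 + x + x² + x³ + x⁴ + x⁵) has coefficients 1,1,1,1,1,1 for degrees 0…5.
(1 - 2x)³ has coefficients 1,-6,12,-8,0,0,0,0,0,0,0,0 for degrees 0…11.
Multiplying by (1 + x + x² + x³ + x⁴) gives running coefficients 1,-5,7,-1,-1,-2,4,-8,0,0,0,0 for degrees 0…11.
Finally multiplying by (3 - x² + x³), the product of all factors after the first has coefficients 3,-15,20,3,-15,2,12,-23,-6,12,-8,0 for degrees 0…11.
[x¹¹] = 1·0 + 1·(-8) + 1·12 + 1·(-6) + 1·(-23) + 1·12 = -13.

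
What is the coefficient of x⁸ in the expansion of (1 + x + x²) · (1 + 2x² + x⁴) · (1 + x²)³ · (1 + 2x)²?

135

(1 + x + x²) has coefficients 1,1,1 for degrees 0…2.
(1 + 2x² + x⁴) has coefficients 1,0,2,0,1,0,0,0,0 for degrees 0…8.
Multiplying by (1 + x²)³ gives running coefficients 1,0,5,0,10,0,10,0,5 for degrees 0…8.
Finally multiplying by (1 + 2x)², the product of all factors after the first has coefficients 1,4,9,20,30,40,50,40,45 for degrees 0…8.
[x⁸] = 1·45 + 1·40 + 1·50 = 135.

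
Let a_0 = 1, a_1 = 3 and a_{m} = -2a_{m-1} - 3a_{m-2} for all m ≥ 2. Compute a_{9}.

The ordinary generating function has denominator 1 + 2t + 3t^2.
Iterating the recurrence: a_0,…,a_{9} = 1, 3, -9, 9, 9, -45, 63, 9, -207, 387.

387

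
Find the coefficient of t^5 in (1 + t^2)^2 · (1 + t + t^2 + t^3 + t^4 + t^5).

4

(1 + t^2)^2 has coefficients 1,0,2,0,1 for degrees 0…4.
(1 + t + t^2 + t^3 + t^4 + t^5) has coefficients 1,1,1,1,1,1 for degrees 0…5.
[t^5] = 1·1 + 2·1 + 1·1 = 4.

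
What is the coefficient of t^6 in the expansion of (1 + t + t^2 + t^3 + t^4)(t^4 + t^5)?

2

(1 + t + t^2 + t^3 + t^4) has coefficients 1,1,1,1,1 for degrees 0…4.
(t^4 + t^5) has coefficients 0,0,0,0,1,1,0 for degrees 0…6.
[t^6] = 1·0 + 1·1 + 1·1 + 1·0 + 1·0 = 2.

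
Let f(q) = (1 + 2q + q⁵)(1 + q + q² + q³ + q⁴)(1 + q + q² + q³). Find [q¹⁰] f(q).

(1 + 2q + q⁵) has coefficients 1,2,0,0,0,1 for degrees 0…5.
(1 + q + q² + q³ + q⁴) has coefficients 1,1,1,1,1,0,0,0,0,0,0 for degrees 0…10.
Finally multiplying by (1 + q + q² + q³), the product of all factors after the first has coefficients 1,2,3,4,4,3,2,1,0,0,0 for degrees 0…10.
[q¹⁰] = 1·0 + 2·0 + 1·3 = 3.

3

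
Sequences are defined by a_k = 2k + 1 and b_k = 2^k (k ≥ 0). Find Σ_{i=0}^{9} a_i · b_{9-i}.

Write out a_i and b_{9-i} for i = 0,…,9 and sum the products.
Σ = 1·512 + 3·256 + 5·128 + 7·64 + 9·32 + 11·16 + 13·8 + 15·4 + 17·2 + 19·1 = 3049.

3049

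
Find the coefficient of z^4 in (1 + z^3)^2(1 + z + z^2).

(1 + z^3)^2 has coefficients 1,0,0,2,0 for degrees 0…4.
(1 + z + z^2) has coefficients 1,1,1,0,0 for degrees 0…4.
[z^4] = 1·0 + 2·1 = 2.

2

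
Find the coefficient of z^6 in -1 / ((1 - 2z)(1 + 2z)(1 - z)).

The denominator gives the recurrence a_n = a_(n−1) + 4a_(n−2) − 4a_(n−3) for n ≥ 3; the numerator fixes a_0 = -1, a_1 = -1, a_2 = -5.
Iterating: -1, -1, -5, -5, -21, -21, -85, so a_6 = -85.

-85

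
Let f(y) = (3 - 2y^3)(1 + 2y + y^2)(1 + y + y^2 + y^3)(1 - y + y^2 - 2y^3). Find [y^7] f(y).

-9

(3 - 2y^3) has coefficients 3,0,0,-2 for degrees 0…3.
(1 + 2y + y^2) has coefficients 1,2,1,0,0,0,0,0 for degrees 0…7.
Multiplying by (1 + y + y^2 + y^3) gives running coefficients 1,3,4,4,3,1,0,0 for degrees 0…7.
Finally multiplying by (1 - y + y^2 - 2y^3), the product of all factors after the first has coefficients 1,2,2,1,-3,-6,-6,-5 for degrees 0…7.
[y^7] = 3·(-5) − 2·(-3) = -9.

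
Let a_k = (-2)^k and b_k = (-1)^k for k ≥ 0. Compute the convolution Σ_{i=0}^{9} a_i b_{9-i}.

Write out a_i and b_{9-i} for i = 0,…,9 and sum the products.
Σ = 1·(-1) − 2·1 + 4·(-1) − 8·1 + 16·(-1) − 32·1 + 64·(-1) − 128·1 + 256·(-1) − 512·1 = -1023.

-1023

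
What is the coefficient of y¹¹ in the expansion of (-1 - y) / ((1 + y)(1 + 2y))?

Partial fractions give a closed form: a_n = (-1)·(-2)^n.
At n = 11: a_11 = 2048.

2048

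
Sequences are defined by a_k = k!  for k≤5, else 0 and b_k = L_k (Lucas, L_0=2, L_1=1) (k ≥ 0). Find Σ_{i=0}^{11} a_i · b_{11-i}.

Write out a_i and b_{11-i} for i = 0,…,11 and sum the products.
Σ = 1·199 + 1·123 + 2·76 + 6·47 + 24·29 + 120·18 + 0·11 + 0·7 + 0·4 + 0·3 + 0·1 + 0·2 = 3612.

3612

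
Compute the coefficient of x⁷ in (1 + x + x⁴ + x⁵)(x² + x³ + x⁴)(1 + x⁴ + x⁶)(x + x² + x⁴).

5

(1 + x + x⁴ + x⁵) has coefficients 1,1,0,0,1,1 for degrees 0…5.
(x² + x³ + x⁴) has coefficients 0,0,1,1,1,0,0,0 for degrees 0…7.
Multiplying by (1 + x⁴ + x⁶) gives running coefficients 0,0,1,1,1,0,1,1 for degrees 0…7.
Finally multiplying by (x + x² + x⁴), the product of all factors after the first has coefficients 0,0,0,1,2,2,2,2 for degrees 0…7.
[x⁷] = 1·2 + 1·2 + 1·1 + 1·0 = 5.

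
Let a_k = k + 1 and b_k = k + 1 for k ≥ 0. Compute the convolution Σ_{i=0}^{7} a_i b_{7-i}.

120

The convolution is the x^7 coefficient of A(x)B(x).
Σ = 1·8 + 2·7 + 3·6 + 4·5 + 5·4 + 6·3 + 7·2 + 8·1 = 120.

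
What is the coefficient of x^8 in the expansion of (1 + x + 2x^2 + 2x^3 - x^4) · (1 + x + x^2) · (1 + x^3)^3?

15

(1 + x + 2x^2 + 2x^3 - x^4) has coefficients 1,1,2,2,-1 for degrees 0…4.
(1 + x + x^2) has coefficients 1,1,1,0,0,0,0,0,0 for degrees 0…8.
Finally multiplying by (1 + x^3)^3, the product of all factors after the first has coefficients 1,1,1,3,3,3,3,3,3 for degrees 0…8.
[x^8] = 1·3 + 1·3 + 2·3 + 2·3 − 1·3 = 15.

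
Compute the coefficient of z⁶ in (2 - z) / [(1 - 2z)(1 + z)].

65

Partial fractions give a closed form: a_n = (1)·2^n + (1)·(-1)^n.
At n = 6: a_6 = 65.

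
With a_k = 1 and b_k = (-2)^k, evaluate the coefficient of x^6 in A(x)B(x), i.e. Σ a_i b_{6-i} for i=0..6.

43

Write out a_i and b_{6-i} for i = 0,…,6 and sum the products.
Σ = 1·64 + 1·(-32) + 1·16 + 1·(-8) + 1·4 + 1·(-2) + 1·1 = 43.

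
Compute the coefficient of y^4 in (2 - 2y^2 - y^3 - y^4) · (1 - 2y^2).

3

(2 - 2y^2 - y^3 - y^4) has coefficients 2,0,-2,-1,-1 for degrees 0…4.
(1 - 2y^2) has coefficients 1,0,-2,0,0 for degrees 0…4.
[y^4] = 2·0 − 2·(-2) − 1·0 − 1·1 = 3.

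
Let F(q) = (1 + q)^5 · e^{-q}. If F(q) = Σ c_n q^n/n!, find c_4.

The EGF product rule gives c_4 = Σ_{k_1+k_2=4} C(4; k_1,k_2) · ∏ g_i(k_i), where (1+q)^5 gives the falling factorial (5)_k; e^{-q} gives (-1)^k.
g_1(k) for k = 0…4: 1, 5, 20, 60, 120.
g_2(k) for k = 0…4: 1, -1, 1, -1, 1.
c_4 = Σ_k C(4,k)·g_1(k)·g_2(4−k) = 1·1·1 + 4·5·(-1) + 6·20·1 + 4·60·(-1) + 1·120·1 = 1 − 20 + 120 − 240 + 120 = -19.

-19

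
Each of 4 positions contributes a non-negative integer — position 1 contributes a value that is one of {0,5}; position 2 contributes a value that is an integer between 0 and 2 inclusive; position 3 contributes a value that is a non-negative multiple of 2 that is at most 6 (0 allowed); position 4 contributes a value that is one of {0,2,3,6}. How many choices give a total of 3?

The generating function for the choices is (1 + y^5)·(1 + y + y^2)·(1 + y^2 + y^4 + y^6)·(1 + y^2 + y^3 + y^6); the count is [y^3].
(1 + y^5) has coefficients 1,0,0,0 for degrees 0…3.
(1 + y + y^2) has coefficients 1,1,1,0 for degrees 0…3.
Multiplying by (1 + y^2 + y^4 + y^6) gives running coefficients 1,1,2,1 for degrees 0…3.
Finally multiplying by (1 + y^2 + y^3 + y^6), the product of all factors after the first has coefficients 1,1,3,3 for degrees 0…3.
[y^3] = 1·3 = 3.

3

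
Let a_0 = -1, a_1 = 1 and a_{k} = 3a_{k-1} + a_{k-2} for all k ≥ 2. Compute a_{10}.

The ordinary generating function has denominator 1 - 3y - y^2.
Iterating the recurrence: a_0,…,a_{10} = -1, 1, 2, 7, 23, 76, 251, 829, 2738, 9043, 29867.

29867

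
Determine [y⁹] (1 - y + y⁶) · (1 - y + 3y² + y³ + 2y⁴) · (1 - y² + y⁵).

3

(1 - y + y⁶) has coefficients 1,-1,0,0,0,0,1 for degrees 0…6.
(1 - y + 3y² + y³ + 2y⁴) has coefficients 1,-1,3,1,2,0,0,0,0,0 for degrees 0…9.
Finally multiplying by (1 - y² + y⁵), the product of all factors after the first has coefficients 1,-1,2,2,-1,0,-3,3,1,2 for degrees 0…9.
[y⁹] = 1·2 − 1·1 + 1·2 = 3.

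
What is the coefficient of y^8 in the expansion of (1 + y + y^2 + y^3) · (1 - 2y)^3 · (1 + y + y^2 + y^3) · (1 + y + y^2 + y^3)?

(1 + y + y^2 + y^3) has coefficients 1,1,1,1 for degrees 0…3.
(1 - 2y)^3 has coefficients 1,-6,12,-8,0,0,0,0,0 for degrees 0…8.
Multiplying by (1 + y + y^2 + y^3) gives running coefficients 1,-5,7,-1,-2,4,-8,0,0 for degrees 0…8.
Finally multiplying by (1 + y + y^2 + y^3), the product of all factors after the first has coefficients 1,-4,3,2,-1,8,-7,-6,-4 for degrees 0…8.
[y^8] = 1·(-4) + 1·(-6) + 1·(-7) + 1·8 = -9.

-9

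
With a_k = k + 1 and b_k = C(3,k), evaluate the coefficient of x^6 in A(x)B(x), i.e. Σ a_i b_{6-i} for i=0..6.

44

This is [x^6] in the product of the two ordinary generating functions.
Σ = 1·0 + 2·0 + 3·0 + 4·1 + 5·3 + 6·3 + 7·1 = 44.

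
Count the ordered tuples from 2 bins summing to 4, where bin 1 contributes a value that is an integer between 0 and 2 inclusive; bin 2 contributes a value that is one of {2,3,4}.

3

The generating function for the choices is (1 + y + y^2)·(y^2 + y^3 + y^4); the count is [y^4].
(1 + y + y^2) has coefficients 1,1,1 for degrees 0…2.
(y^2 + y^3 + y^4) has coefficients 0,0,1,1,1 for degrees 0…4.
[y^4] = 1·1 + 1·1 + 1·1 = 3.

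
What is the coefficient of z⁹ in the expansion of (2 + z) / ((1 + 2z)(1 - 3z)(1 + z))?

Partial fractions give a closed form: a_n = (6/5)·(-2)^n + (21/20)·3^n + (-1/4)·(-1)^n.
At n = 9: a_9 = 20053.

20053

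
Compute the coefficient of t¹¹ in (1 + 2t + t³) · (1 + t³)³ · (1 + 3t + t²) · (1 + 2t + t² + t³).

(1 + 2t + t³) has coefficients 1,2,0,1 for degrees 0…3.
(1 + t³)³ has coefficients 1,0,0,3,0,0,3,0,0,1,0,0 for degrees 0…11.
Multiplying by (1 + 3t + t²) gives running coefficients 1,3,1,3,9,3,3,9,3,1,3,1 for degrees 0…11.
Finally multiplying by (1 + 2t + t² + t³), the product of all factors after the first has coefficients 1,5,8,9,19,25,21,27,27,19,17,11 for degrees 0…11.
[t¹¹] = 1·11 + 2·17 + 1·27 = 72.

72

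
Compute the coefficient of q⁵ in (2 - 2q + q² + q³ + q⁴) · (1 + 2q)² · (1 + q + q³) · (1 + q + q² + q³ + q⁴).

45

(2 - 2q + q² + q³ + q⁴) has coefficients 2,-2,1,1,1 for degrees 0…4.
(1 + 2q)² has coefficients 1,4,4,0,0,0 for degrees 0…5.
Multiplying by (1 + q + q³) gives running coefficients 1,5,8,5,4,4 for degrees 0…5.
Finally multiplying by (1 + q + q² + q³ + q⁴), the product of all factors after the first has coefficients 1,6,14,19,23,26 for degrees 0…5.
[q⁵] = 2·26 − 2·23 + 1·19 + 1·14 + 1·6 = 45.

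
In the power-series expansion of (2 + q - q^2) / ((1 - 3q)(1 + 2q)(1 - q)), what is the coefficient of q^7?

Partial fractions give a closed form: a_n = (2)·3^n + (1/3)·(-2)^n + (-1/3)·1^n.
At n = 7: a_7 = 4331.

4331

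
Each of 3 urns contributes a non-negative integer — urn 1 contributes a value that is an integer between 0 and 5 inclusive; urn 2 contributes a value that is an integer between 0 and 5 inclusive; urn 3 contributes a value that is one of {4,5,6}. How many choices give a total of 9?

15

The generating function for the choices is (1 + t + t^2 + t^3 + t^4 + t^5)·(1 + t + t^2 + t^3 + t^4 + t^5)·(t^4 + t^5 + t^6); the count is [t^9].
(1 + t + t^2 + t^3 + t^4 + t^5) has coefficients 1,1,1,1,1,1 for degrees 0…5.
(1 + t + t^2 + t^3 + t^4 + t^5) has coefficients 1,1,1,1,1,1,0,0,0,0 for degrees 0…9.
Finally multiplying by (t^4 + t^5 + t^6), the product of all factors after the first has coefficients 0,0,0,0,1,2,3,3,3,3 for degrees 0…9.
[t^9] = 1·3 + 1·3 + 1·3 + 1·3 + 1·2 + 1·1 = 15.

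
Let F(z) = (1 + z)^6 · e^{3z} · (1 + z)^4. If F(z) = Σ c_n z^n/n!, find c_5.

The EGF product rule gives c_5 = Σ_{k_1+k_2+k_3=5} C(5; k_1,k_2,k_3) · ∏ g_i(k_i), where (1+z)^6 gives the falling factorial (6)_k; e^{3z} gives (3)^k; (1+z)^4 gives the falling factorial (4)_k.
g_1(k) for k = 0…5: 1, 6, 30, 120, 360, 720.
g_2(k) for k = 0…5: 1, 3, 9, 27, 81, 243.
g_3(k) for k = 0…5: 1, 4, 12, 24, 24, 0.
First combine the last two factors: h(k) = Σ_j C(k,j)·g_2(j)·g_3(k−j) for k = 0…5: 1, 7, 45, 267, 1473, 7623.
c_5 = Σ_k C(5,k)·g_1(k)·h(5−k) = 1·1·7623 + 5·6·1473 + 10·30·267 + 10·120·45 + 5·360·7 + 1·720·1 = 7623 + 44190 + 80100 + 54000 + 12600 + 720 = 199233.

199233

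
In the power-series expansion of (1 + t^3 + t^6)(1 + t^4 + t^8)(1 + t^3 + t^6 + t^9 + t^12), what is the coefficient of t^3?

(1 + t^3 + t^6) has coefficients 1,0,0,1 for degrees 0…3.
(1 + t^4 + t^8) has coefficients 1,0,0,0 for degrees 0…3.
Finally multiplying by (1 + t^3 + t^6 + t^9 + t^12), the product of all factors after the first has coefficients 1,0,0,1 for degrees 0…3.
[t^3] = 1·1 + 1·1 = 2.

2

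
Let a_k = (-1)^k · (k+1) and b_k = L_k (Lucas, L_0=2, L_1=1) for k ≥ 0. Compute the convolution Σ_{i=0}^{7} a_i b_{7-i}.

-9

This is [x^7] in the product of the two ordinary generating functions.
Σ = 1·29 − 2·18 + 3·11 − 4·7 + 5·4 − 6·3 + 7·1 − 8·2 = -9.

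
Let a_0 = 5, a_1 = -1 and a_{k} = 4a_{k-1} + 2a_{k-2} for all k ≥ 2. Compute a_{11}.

3446112

The ordinary generating function has denominator 1 - 4y - 2y^2.
Iterating the recurrence: a_0,…,a_{11} = 5, -1, 6, 22, 100, 444, 1976, 8792, 39120, 174064, 774496, 3446112.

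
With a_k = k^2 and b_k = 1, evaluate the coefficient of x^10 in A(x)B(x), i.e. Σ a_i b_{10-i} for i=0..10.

Write out a_i and b_{10-i} for i = 0,…,10 and sum the products.
Σ = 0·1 + 1·1 + 4·1 + 9·1 + 16·1 + 25·1 + 36·1 + 49·1 + 64·1 + 81·1 + 100·1 = 385.

385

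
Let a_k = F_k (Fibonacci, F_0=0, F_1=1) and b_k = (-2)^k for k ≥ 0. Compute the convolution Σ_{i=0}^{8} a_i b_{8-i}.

The convolution is the x^8 coefficient of A(x)B(x).
Σ = 0·256 + 1·(-128) + 1·64 + 2·(-32) + 3·16 + 5·(-8) + 8·4 + 13·(-2) + 21·1 = -93.

-93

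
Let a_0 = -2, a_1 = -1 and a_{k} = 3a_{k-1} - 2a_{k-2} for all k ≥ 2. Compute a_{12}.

4093

The ordinary generating function has denominator 1 - 3y + 2y^2.
Iterating the recurrence: a_0,…,a_{12} = -2, -1, 1, 5, 13, 29, 61, 125, 253, 509, 1021, 2045, 4093.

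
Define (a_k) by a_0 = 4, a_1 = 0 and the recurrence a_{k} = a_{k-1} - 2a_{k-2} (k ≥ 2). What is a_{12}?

The ordinary generating function has denominator 1 - t + 2t^2.
Iterating the recurrence: a_0,…,a_{12} = 4, 0, -8, -8, 8, 24, 8, -40, -56, 24, 136, 88, -184.

-184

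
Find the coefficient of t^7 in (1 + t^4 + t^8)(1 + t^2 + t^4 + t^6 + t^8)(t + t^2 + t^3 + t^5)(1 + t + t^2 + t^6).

(1 + t^4 + t^8) has coefficients 1,0,0,0,1,0,0,0 for degrees 0…7.
(1 + t^2 + t^4 + t^6 + t^8) has coefficients 1,0,1,0,1,0,1,0 for degrees 0…7.
Multiplying by (t + t^2 + t^3 + t^5) gives running coefficients 0,1,1,2,1,3,1,3 for degrees 0…7.
Finally multiplying by (1 + t + t^2 + t^6), the product of all factors after the first has coefficients 0,1,2,4,4,6,5,8 for degrees 0…7.
[t^7] = 1·8 + 1·4 = 12.

12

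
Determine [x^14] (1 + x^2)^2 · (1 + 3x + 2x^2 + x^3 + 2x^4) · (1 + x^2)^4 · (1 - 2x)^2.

150

(1 + x^2)^2 has coefficients 1,0,2,0,1 for degrees 0…4.
(1 + 3x + 2x^2 + x^3 + 2x^4) has coefficients 1,3,2,1,2,0,0,0,0,0,0,0,0,0,0 for degrees 0…14.
Multiplying by (1 + x^2)^4 gives running coefficients 1,3,6,13,16,22,24,18,21,7,10,1,2,0,0 for degrees 0…14.
Finally multiplying by (1 - 2x)^2, the product of all factors after the first has coefficients 1,-1,-2,1,-12,10,0,10,45,-5,66,-11,38,-4,8 for degrees 0…14.
[x^14] = 1·8 + 2·38 + 1·66 = 150.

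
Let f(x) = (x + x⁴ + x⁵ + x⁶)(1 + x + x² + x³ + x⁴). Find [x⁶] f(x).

(x + x⁴ + x⁵ + x⁶) has coefficients 0,1,0,0,1,1,1 for degrees 0…6.
(1 + x + x² + x³ + x⁴) has coefficients 1,1,1,1,1,0,0 for degrees 0…6.
[x⁶] = 1·0 + 1·1 + 1·1 + 1·1 = 3.

3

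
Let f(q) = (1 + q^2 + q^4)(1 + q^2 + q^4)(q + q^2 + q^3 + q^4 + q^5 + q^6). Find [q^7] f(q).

7

(1 + q^2 + q^4) has coefficients 1,0,1,0,1 for degrees 0…4.
(1 + q^2 + q^4) has coefficients 1,0,1,0,1,0,0,0 for degrees 0…7.
Finally multiplying by (q + q^2 + q^3 + q^4 + q^5 + q^6), the product of all factors after the first has coefficients 0,1,1,2,2,3,3,2 for degrees 0…7.
[q^7] = 1·2 + 1·3 + 1·2 = 7.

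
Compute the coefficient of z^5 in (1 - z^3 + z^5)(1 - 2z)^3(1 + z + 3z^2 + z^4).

-38

(1 - z^3 + z^5) has coefficients 1,0,0,-1,0,1 for degrees 0…5.
(1 - 2z)^3 has coefficients 1,-6,12,-8,0,0 for degrees 0…5.
Finally multiplying by (1 + z + 3z^2 + z^4), the product of all factors after the first has coefficients 1,-5,9,-14,29,-30 for degrees 0…5.
[z^5] = 1·(-30) − 1·9 + 1·1 = -38.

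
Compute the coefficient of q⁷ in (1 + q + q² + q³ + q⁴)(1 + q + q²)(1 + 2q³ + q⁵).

(1 + q + q² + q³ + q⁴) has coefficients 1,1,1,1,1 for degrees 0…4.
(1 + q + q²) has coefficients 1,1,1,0,0,0,0,0 for degrees 0…7.
Finally multiplying by (1 + 2q³ + q⁵), the product of all factors after the first has coefficients 1,1,1,2,2,3,1,1 for degrees 0…7.
[q⁷] = 1·1 + 1·1 + 1·3 + 1·2 + 1·2 = 9.

9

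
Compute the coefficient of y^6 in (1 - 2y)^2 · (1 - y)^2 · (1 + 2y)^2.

(1 - 2y)^2 has coefficients 1,-4,4 for degrees 0…2.
(1 - y)^2 has coefficients 1,-2,1,0,0,0,0 for degrees 0…6.
Finally multiplying by (1 + 2y)^2, the product of all factors after the first has coefficients 1,2,-3,-4,4,0,0 for degrees 0…6.
[y^6] = 1·0 − 4·0 + 4·4 = 16.

16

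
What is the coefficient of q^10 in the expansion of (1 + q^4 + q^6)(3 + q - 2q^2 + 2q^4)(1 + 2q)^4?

50

(1 + q^4 + q^6) has coefficients 1,0,0,0,1,0,1 for degrees 0…6.
(3 + q - 2q^2 + 2q^4) has coefficients 3,1,-2,0,2,0,0,0,0,0,0 for degrees 0…10.
Finally multiplying by (1 + 2q)^4, the product of all factors after the first has coefficients 3,25,78,104,34,-32,16,64,32,0,0 for degrees 0…10.
[q^10] = 1·0 + 1·16 + 1·34 = 50.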